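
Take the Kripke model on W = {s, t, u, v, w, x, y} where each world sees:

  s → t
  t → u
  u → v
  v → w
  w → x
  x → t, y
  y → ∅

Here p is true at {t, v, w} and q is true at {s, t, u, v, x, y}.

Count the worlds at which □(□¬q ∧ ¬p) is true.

1

s: successors {t}; □¬q ∧ ¬p there: t:F. ✗
t: successors {u}; □¬q ∧ ¬p there: u:F. ✗
u: successors {v}; □¬q ∧ ¬p there: v:F. ✗
v: successors {w}; □¬q ∧ ¬p there: w:F. ✗
w: successors {x}; □¬q ∧ ¬p there: x:F. ✗
x: successors {t, y}; □¬q ∧ ¬p there: t:F, y:T. ✗
y: no successors, so □(□¬q ∧ ¬p) holds vacuously. ✓
Satisfying worlds: {y}.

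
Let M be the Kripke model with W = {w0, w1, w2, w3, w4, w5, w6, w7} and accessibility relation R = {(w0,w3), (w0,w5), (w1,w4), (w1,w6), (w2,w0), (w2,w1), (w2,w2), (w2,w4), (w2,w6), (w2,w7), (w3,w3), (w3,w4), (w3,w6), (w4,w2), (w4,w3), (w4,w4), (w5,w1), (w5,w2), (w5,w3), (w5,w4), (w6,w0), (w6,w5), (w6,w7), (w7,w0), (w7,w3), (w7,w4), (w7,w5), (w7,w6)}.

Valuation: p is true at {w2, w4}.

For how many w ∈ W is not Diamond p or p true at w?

4

w0: not Diamond p is T, p is F. ✓
w1: not Diamond p is F, p is F. ✗
w2: not Diamond p is F, p is T. ✓
w3: not Diamond p is F, p is F. ✗
w4: not Diamond p is F, p is T. ✓
w5: not Diamond p is F, p is F. ✗
w6: not Diamond p is T, p is F. ✓
w7: not Diamond p is F, p is F. ✗
Satisfying worlds: {w0, w2, w4, w6}.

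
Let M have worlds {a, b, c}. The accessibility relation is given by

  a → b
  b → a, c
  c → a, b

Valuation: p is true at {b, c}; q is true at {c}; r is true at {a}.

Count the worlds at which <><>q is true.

2

a: successors {b}; <>q there: b:T. ✓
b: successors {a, c}; <>q there: a:F, c:F. ✗
c: successors {a, b}; <>q there: a:F, b:T. ✓
Satisfying worlds: {a, c}.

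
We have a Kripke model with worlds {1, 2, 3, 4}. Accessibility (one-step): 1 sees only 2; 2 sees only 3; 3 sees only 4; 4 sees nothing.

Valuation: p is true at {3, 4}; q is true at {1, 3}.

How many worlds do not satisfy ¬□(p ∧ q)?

1: □(p ∧ q) is F. ✓
2: □(p ∧ q) is T. ✗
3: □(p ∧ q) is F. ✓
4: □(p ∧ q) is T. ✗
Satisfying worlds: {1, 3}.
So ¬□(p ∧ q) fails at the other 2 worlds.

2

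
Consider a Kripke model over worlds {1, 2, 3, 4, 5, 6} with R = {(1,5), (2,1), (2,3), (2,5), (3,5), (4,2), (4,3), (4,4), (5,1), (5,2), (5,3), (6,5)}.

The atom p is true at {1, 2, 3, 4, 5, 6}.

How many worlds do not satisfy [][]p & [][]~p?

1: [][]p is T, [][]~p is F. ✗
2: [][]p is T, [][]~p is F. ✗
3: [][]p is T, [][]~p is F. ✗
4: [][]p is T, [][]~p is F. ✗
5: [][]p is T, [][]~p is F. ✗
6: [][]p is T, [][]~p is F. ✗
Satisfying worlds: ∅.
So [][]p & [][]~p fails at the other 6 worlds.

6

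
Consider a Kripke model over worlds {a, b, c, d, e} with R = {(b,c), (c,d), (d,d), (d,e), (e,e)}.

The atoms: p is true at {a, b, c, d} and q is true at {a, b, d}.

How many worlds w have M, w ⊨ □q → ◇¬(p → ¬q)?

a: □q is T, ◇¬(p → ¬q) is F. ✗
b: □q is F, ◇¬(p → ¬q) is F. ✓
c: □q is T, ◇¬(p → ¬q) is T. ✓
d: □q is F, ◇¬(p → ¬q) is T. ✓
e: □q is F, ◇¬(p → ¬q) is F. ✓
Satisfying worlds: {b, c, d, e}.

4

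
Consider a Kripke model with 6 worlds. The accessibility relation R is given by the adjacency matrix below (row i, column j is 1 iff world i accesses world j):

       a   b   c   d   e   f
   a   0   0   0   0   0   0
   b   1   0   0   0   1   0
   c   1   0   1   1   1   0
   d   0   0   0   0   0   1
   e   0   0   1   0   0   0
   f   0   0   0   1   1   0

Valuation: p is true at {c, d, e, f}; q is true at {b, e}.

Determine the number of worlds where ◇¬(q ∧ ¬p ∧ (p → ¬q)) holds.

a: no successors, so ◇¬(q ∧ ¬p ∧ (p → ¬q)) fails. ✗
b: successors {a, e}; ¬(q ∧ ¬p ∧ (p → ¬q)) there: a:T, e:T. ✓
c: successors {a, c, d, e}; ¬(q ∧ ¬p ∧ (p → ¬q)) there: a:T, c:T, d:T, e:T. ✓
d: successors {f}; ¬(q ∧ ¬p ∧ (p → ¬q)) there: f:T. ✓
e: successors {c}; ¬(q ∧ ¬p ∧ (p → ¬q)) there: c:T. ✓
f: successors {d, e}; ¬(q ∧ ¬p ∧ (p → ¬q)) there: d:T, e:T. ✓
Satisfying worlds: {b, c, d, e, f}.

5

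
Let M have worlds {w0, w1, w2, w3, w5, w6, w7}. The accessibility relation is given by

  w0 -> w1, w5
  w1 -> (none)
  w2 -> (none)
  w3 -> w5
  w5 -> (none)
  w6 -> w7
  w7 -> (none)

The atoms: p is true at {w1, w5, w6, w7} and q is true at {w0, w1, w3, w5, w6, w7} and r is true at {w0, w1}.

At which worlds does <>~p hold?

w0: successors {w1, w5}; ~p there: w1:F, w5:F. ✗
w1: no successors, so <>~p fails. ✗
w2: no successors, so <>~p fails. ✗
w3: successors {w5}; ~p there: w5:F. ✗
w5: no successors, so <>~p fails. ✗
w6: successors {w7}; ~p there: w7:F. ✗
w7: no successors, so <>~p fails. ✗

∅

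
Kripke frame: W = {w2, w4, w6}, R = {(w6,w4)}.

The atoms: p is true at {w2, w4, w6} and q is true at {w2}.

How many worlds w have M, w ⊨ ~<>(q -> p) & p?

w2: ~<>(q -> p) is T, p is T. ✓
w4: ~<>(q -> p) is T, p is T. ✓
w6: ~<>(q -> p) is F, p is T. ✗
Satisfying worlds: {w2, w4}.

2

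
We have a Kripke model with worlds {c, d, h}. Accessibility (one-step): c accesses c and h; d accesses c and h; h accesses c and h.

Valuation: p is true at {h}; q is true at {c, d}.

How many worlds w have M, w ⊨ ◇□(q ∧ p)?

c: successors {c, h}; □(q ∧ p) there: c:F, h:F. ✗
d: successors {c, h}; □(q ∧ p) there: c:F, h:F. ✗
h: successors {c, h}; □(q ∧ p) there: c:F, h:F. ✗
Satisfying worlds: ∅.

0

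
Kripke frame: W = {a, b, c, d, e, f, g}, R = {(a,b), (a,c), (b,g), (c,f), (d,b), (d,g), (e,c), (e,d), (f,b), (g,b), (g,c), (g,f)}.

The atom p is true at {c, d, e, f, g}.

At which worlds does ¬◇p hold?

{f}

a: ◇p is T. ✗
b: ◇p is T. ✗
c: ◇p is T. ✗
d: ◇p is T. ✗
e: ◇p is T. ✗
f: ◇p is F. ✓
g: ◇p is T. ✗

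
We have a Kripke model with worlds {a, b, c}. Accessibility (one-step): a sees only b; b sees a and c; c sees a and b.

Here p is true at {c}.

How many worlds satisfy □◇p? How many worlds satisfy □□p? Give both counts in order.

1 and 0

For □◇p:
a: successors {b}; ◇p there: b:T. ✓
b: successors {a, c}; ◇p there: a:F, c:F. ✗
c: successors {a, b}; ◇p there: a:F, b:T. ✗
— 1 world.
For □□p:
a: successors {b}; □p there: b:F. ✗
b: successors {a, c}; □p there: a:F, c:F. ✗
c: successors {a, b}; □p there: a:F, b:F. ✗
— 0 worlds.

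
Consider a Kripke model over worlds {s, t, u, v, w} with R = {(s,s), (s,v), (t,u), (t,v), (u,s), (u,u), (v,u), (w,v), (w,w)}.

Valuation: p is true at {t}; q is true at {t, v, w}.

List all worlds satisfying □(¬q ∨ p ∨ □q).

{u, v}

s: successors {s, v}; ¬q ∨ p ∨ □q there: s:T, v:F. ✗
t: successors {u, v}; ¬q ∨ p ∨ □q there: u:T, v:F. ✗
u: successors {s, u}; ¬q ∨ p ∨ □q there: s:T, u:T. ✓
v: successors {u}; ¬q ∨ p ∨ □q there: u:T. ✓
w: successors {v, w}; ¬q ∨ p ∨ □q there: v:F, w:T. ✗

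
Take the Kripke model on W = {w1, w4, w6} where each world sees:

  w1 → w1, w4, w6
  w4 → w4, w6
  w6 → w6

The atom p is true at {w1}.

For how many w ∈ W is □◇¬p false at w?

0

w1: successors {w1, w4, w6}; ◇¬p there: w1:T, w4:T, w6:T. ✓
w4: successors {w4, w6}; ◇¬p there: w4:T, w6:T. ✓
w6: successors {w6}; ◇¬p there: w6:T. ✓
Satisfying worlds: {w1, w4, w6}.
So □◇¬p fails at the other 0 worlds.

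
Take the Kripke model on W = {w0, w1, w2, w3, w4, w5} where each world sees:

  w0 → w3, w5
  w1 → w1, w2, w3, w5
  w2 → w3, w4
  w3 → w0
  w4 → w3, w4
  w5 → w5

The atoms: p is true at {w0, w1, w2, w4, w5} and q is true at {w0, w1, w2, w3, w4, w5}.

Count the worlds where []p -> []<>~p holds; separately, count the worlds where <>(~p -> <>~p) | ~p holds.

For []p -> []<>~p:
w0: []p is F, []<>~p is F. ✓
w1: []p is F, []<>~p is F. ✓
w2: []p is F, []<>~p is F. ✓
w3: []p is T, []<>~p is T. ✓
w4: []p is F, []<>~p is F. ✓
w5: []p is T, []<>~p is F. ✗
— 5 worlds.
For <>(~p -> <>~p) | ~p:
w0: <>(~p -> <>~p) is T, ~p is F. ✓
w1: <>(~p -> <>~p) is T, ~p is F. ✓
w2: <>(~p -> <>~p) is T, ~p is F. ✓
w3: <>(~p -> <>~p) is T, ~p is T. ✓
w4: <>(~p -> <>~p) is T, ~p is F. ✓
w5: <>(~p -> <>~p) is T, ~p is F. ✓
— 6 worlds.

5 and 6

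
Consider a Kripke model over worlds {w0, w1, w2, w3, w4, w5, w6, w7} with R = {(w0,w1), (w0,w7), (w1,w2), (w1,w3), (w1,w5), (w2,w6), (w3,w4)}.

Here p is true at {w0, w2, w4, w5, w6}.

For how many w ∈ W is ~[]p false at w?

6

w0: []p is F. ✓
w1: []p is F. ✓
w2: []p is T. ✗
w3: []p is T. ✗
w4: []p is T. ✗
w5: []p is T. ✗
w6: []p is T. ✗
w7: []p is T. ✗
Satisfying worlds: {w0, w1}.
So ~[]p fails at the other 6 worlds.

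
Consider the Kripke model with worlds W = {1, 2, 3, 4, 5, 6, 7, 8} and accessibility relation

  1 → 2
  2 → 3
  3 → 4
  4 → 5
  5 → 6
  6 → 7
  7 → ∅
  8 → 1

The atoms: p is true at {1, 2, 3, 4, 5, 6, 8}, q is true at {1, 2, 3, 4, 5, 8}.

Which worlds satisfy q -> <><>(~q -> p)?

1: q is T, <><>(~q -> p) is T. ✓
2: q is T, <><>(~q -> p) is T. ✓
3: q is T, <><>(~q -> p) is T. ✓
4: q is T, <><>(~q -> p) is T. ✓
5: q is T, <><>(~q -> p) is F. ✗
6: q is F, <><>(~q -> p) is F. ✓
7: q is F, <><>(~q -> p) is F. ✓
8: q is T, <><>(~q -> p) is T. ✓

{1, 2, 3, 4, 6, 7, 8}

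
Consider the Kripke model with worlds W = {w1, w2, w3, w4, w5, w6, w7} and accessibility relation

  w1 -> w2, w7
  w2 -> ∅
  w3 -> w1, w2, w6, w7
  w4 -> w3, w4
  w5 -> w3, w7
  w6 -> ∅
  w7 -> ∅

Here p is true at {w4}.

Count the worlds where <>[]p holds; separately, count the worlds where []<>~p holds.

For <>[]p:
w1: successors {w2, w7}; []p there: w2:T, w7:T. ✓
w2: no successors, so <>[]p fails. ✗
w3: successors {w1, w2, w6, w7}; []p there: w1:F, w2:T, w6:T, w7:T. ✓
w4: successors {w3, w4}; []p there: w3:F, w4:F. ✗
w5: successors {w3, w7}; []p there: w3:F, w7:T. ✓
w6: no successors, so <>[]p fails. ✗
w7: no successors, so <>[]p fails. ✗
— 3 worlds.
For []<>~p:
w1: successors {w2, w7}; <>~p there: w2:F, w7:F. ✗
w2: no successors, so []<>~p holds vacuously. ✓
w3: successors {w1, w2, w6, w7}; <>~p there: w1:T, w2:F, w6:F, w7:F. ✗
w4: successors {w3, w4}; <>~p there: w3:T, w4:T. ✓
w5: successors {w3, w7}; <>~p there: w3:T, w7:F. ✗
w6: no successors, so []<>~p holds vacuously. ✓
w7: no successors, so []<>~p holds vacuously. ✓
— 4 worlds.

3 and 4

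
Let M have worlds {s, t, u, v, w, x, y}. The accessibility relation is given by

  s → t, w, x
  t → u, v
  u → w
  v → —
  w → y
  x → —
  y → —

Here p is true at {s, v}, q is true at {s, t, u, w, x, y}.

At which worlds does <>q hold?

s: successors {t, w, x}; q there: t:T, w:T, x:T. ✓
t: successors {u, v}; q there: u:T, v:F. ✓
u: successors {w}; q there: w:T. ✓
v: no successors, so <>q fails. ✗
w: successors {y}; q there: y:T. ✓
x: no successors, so <>q fails. ✗
y: no successors, so <>q fails. ✗

{s, t, u, w}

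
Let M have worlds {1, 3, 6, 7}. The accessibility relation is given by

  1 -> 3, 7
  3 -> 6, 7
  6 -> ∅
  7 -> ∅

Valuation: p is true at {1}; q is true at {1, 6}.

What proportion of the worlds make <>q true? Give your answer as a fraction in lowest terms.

1/4

1: successors {3, 7}; q there: 3:F, 7:F. ✗
3: successors {6, 7}; q there: 6:T, 7:F. ✓
6: no successors, so <>q fails. ✗
7: no successors, so <>q fails. ✗
That's 1 of 4 worlds, so 1/4.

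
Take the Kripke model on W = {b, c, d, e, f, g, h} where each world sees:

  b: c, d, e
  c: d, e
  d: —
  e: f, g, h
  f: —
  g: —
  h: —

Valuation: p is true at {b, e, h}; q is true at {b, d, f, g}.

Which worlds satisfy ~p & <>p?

b: ~p is F, <>p is T. ✗
c: ~p is T, <>p is T. ✓
d: ~p is T, <>p is F. ✗
e: ~p is F, <>p is T. ✗
f: ~p is T, <>p is F. ✗
g: ~p is T, <>p is F. ✗
h: ~p is F, <>p is F. ✗

{c}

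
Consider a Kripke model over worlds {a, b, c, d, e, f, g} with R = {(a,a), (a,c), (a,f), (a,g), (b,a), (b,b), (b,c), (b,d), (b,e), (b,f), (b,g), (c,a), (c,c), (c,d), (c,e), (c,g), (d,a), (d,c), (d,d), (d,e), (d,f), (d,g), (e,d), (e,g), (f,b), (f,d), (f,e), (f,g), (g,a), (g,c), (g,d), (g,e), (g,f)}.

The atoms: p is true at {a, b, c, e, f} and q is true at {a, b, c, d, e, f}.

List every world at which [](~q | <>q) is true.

{a, b, c, d, e, f, g}

a: successors {a, c, f, g}; ~q | <>q there: a:T, c:T, f:T, g:T. ✓
b: successors {a, b, c, d, e, f, g}; ~q | <>q there: a:T, b:T, c:T, d:T, e:T, f:T, g:T. ✓
c: successors {a, c, d, e, g}; ~q | <>q there: a:T, c:T, d:T, e:T, g:T. ✓
d: successors {a, c, d, e, f, g}; ~q | <>q there: a:T, c:T, d:T, e:T, f:T, g:T. ✓
e: successors {d, g}; ~q | <>q there: d:T, g:T. ✓
f: successors {b, d, e, g}; ~q | <>q there: b:T, d:T, e:T, g:T. ✓
g: successors {a, c, d, e, f}; ~q | <>q there: a:T, c:T, d:T, e:T, f:T. ✓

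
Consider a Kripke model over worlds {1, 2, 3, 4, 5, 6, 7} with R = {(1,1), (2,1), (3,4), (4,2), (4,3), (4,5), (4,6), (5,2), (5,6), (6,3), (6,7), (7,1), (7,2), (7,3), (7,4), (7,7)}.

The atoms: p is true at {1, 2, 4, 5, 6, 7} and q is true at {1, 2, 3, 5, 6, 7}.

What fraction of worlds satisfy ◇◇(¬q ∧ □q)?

3/7

1: successors {1}; ◇(¬q ∧ □q) there: 1:F. ✗
2: successors {1}; ◇(¬q ∧ □q) there: 1:F. ✗
3: successors {4}; ◇(¬q ∧ □q) there: 4:F. ✗
4: successors {2, 3, 5, 6}; ◇(¬q ∧ □q) there: 2:F, 3:T, 5:F, 6:F. ✓
5: successors {2, 6}; ◇(¬q ∧ □q) there: 2:F, 6:F. ✗
6: successors {3, 7}; ◇(¬q ∧ □q) there: 3:T, 7:T. ✓
7: successors {1, 2, 3, 4, 7}; ◇(¬q ∧ □q) there: 1:F, 2:F, 3:T, 4:F, 7:T. ✓
That's 3 of 7 worlds, so 3/7.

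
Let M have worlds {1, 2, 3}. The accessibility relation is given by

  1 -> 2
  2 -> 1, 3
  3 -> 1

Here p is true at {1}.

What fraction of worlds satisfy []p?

1: successors {2}; p there: 2:F. ✗
2: successors {1, 3}; p there: 1:T, 3:F. ✗
3: successors {1}; p there: 1:T. ✓
That's 1 of 3 worlds, so 1/3.

1/3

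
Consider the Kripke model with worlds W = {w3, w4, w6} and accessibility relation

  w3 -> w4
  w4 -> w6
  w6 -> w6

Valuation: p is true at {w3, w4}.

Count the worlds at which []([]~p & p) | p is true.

w3: []([]~p & p) is T, p is T. ✓
w4: []([]~p & p) is F, p is T. ✓
w6: []([]~p & p) is F, p is F. ✗
Satisfying worlds: {w3, w4}.

2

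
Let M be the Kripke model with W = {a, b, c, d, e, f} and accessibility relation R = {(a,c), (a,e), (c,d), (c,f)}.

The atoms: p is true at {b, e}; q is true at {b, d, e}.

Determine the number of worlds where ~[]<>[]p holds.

a: []<>[]p is F. ✓
b: []<>[]p is T. ✗
c: []<>[]p is F. ✓
d: []<>[]p is T. ✗
e: []<>[]p is T. ✗
f: []<>[]p is T. ✗
Satisfying worlds: {a, c}.

2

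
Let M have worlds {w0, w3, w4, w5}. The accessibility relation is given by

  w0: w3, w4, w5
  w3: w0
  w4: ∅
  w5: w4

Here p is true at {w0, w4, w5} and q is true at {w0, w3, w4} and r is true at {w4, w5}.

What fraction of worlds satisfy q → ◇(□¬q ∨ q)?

w0: q is T, ◇(□¬q ∨ q) is T. ✓
w3: q is T, ◇(□¬q ∨ q) is T. ✓
w4: q is T, ◇(□¬q ∨ q) is F. ✗
w5: q is F, ◇(□¬q ∨ q) is T. ✓
That's 3 of 4 worlds, so 3/4.

3/4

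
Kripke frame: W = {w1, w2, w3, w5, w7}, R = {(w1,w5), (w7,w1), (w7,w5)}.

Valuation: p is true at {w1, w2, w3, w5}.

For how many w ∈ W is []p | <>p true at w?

5

w1: []p is T, <>p is T. ✓
w2: []p is T, <>p is F. ✓
w3: []p is T, <>p is F. ✓
w5: []p is T, <>p is F. ✓
w7: []p is T, <>p is T. ✓
Satisfying worlds: {w1, w2, w3, w5, w7}.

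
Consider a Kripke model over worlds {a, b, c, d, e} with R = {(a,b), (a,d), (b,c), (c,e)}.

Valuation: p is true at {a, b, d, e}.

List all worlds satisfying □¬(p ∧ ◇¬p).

{b, c, d, e}

a: successors {b, d}; ¬(p ∧ ◇¬p) there: b:F, d:T. ✗
b: successors {c}; ¬(p ∧ ◇¬p) there: c:T. ✓
c: successors {e}; ¬(p ∧ ◇¬p) there: e:T. ✓
d: no successors, so □¬(p ∧ ◇¬p) holds vacuously. ✓
e: no successors, so □¬(p ∧ ◇¬p) holds vacuously. ✓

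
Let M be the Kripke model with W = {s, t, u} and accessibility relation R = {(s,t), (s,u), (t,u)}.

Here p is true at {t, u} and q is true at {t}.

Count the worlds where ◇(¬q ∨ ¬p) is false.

1

s: successors {t, u}; ¬q ∨ ¬p there: t:F, u:T. ✓
t: successors {u}; ¬q ∨ ¬p there: u:T. ✓
u: no successors, so ◇(¬q ∨ ¬p) fails. ✗
Satisfying worlds: {s, t}.
So ◇(¬q ∨ ¬p) fails at the other 1 world.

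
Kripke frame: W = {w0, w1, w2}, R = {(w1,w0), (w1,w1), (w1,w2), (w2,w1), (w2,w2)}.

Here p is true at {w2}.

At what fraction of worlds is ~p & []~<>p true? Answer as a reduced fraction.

w0: ~p is T, []~<>p is T. ✓
w1: ~p is T, []~<>p is F. ✗
w2: ~p is F, []~<>p is F. ✗
That's 1 of 3 worlds, so 1/3.

1/3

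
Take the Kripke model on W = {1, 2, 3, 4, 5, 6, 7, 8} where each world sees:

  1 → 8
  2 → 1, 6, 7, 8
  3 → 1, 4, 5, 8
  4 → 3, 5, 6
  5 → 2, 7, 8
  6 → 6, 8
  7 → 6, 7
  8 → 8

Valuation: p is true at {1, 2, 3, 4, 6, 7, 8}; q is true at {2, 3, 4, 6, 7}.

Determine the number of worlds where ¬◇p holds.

1: ◇p is T. ✗
2: ◇p is T. ✗
3: ◇p is T. ✗
4: ◇p is T. ✗
5: ◇p is T. ✗
6: ◇p is T. ✗
7: ◇p is T. ✗
8: ◇p is T. ✗
Satisfying worlds: ∅.

0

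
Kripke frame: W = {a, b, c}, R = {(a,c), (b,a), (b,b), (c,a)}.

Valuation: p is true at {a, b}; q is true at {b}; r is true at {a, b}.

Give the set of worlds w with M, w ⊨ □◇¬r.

{c}

a: successors {c}; ◇¬r there: c:F. ✗
b: successors {a, b}; ◇¬r there: a:T, b:F. ✗
c: successors {a}; ◇¬r there: a:T. ✓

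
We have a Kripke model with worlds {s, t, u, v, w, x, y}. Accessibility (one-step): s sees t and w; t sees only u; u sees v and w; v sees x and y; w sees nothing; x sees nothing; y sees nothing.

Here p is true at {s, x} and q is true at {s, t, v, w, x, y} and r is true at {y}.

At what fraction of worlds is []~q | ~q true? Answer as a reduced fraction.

s: []~q is F, ~q is F. ✗
t: []~q is T, ~q is F. ✓
u: []~q is F, ~q is T. ✓
v: []~q is F, ~q is F. ✗
w: []~q is T, ~q is F. ✓
x: []~q is T, ~q is F. ✓
y: []~q is T, ~q is F. ✓
That's 5 of 7 worlds, so 5/7.

5/7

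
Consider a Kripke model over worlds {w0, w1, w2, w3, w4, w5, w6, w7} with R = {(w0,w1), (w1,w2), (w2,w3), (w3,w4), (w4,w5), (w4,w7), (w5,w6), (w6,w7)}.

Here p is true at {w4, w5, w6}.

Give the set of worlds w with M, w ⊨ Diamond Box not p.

{w0, w1, w4, w5, w6}

w0: successors {w1}; Box not p there: w1:T. ✓
w1: successors {w2}; Box not p there: w2:T. ✓
w2: successors {w3}; Box not p there: w3:F. ✗
w3: successors {w4}; Box not p there: w4:F. ✗
w4: successors {w5, w7}; Box not p there: w5:F, w7:T. ✓
w5: successors {w6}; Box not p there: w6:T. ✓
w6: successors {w7}; Box not p there: w7:T. ✓
w7: no successors, so Diamond Box not p fails. ✗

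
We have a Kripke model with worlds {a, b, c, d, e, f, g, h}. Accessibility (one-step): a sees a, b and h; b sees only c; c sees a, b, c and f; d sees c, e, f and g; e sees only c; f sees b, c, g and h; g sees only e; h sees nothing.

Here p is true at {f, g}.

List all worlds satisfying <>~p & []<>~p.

a: <>~p is T, []<>~p is F. ✗
b: <>~p is T, []<>~p is T. ✓
c: <>~p is T, []<>~p is T. ✓
d: <>~p is T, []<>~p is T. ✓
e: <>~p is T, []<>~p is T. ✓
f: <>~p is T, []<>~p is F. ✗
g: <>~p is T, []<>~p is T. ✓
h: <>~p is F, []<>~p is T. ✗

{b, c, d, e, g}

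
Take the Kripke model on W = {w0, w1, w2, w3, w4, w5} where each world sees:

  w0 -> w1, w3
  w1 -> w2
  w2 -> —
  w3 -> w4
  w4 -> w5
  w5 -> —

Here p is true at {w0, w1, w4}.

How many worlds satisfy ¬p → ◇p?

w0: ¬p is F, ◇p is T. ✓
w1: ¬p is F, ◇p is F. ✓
w2: ¬p is T, ◇p is F. ✗
w3: ¬p is T, ◇p is T. ✓
w4: ¬p is F, ◇p is F. ✓
w5: ¬p is T, ◇p is F. ✗
Satisfying worlds: {w0, w1, w3, w4}.

4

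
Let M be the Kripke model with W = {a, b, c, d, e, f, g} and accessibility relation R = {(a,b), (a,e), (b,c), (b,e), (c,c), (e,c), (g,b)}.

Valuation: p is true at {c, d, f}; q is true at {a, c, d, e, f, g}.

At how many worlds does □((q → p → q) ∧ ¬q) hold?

3

a: successors {b, e}; (q → p → q) ∧ ¬q there: b:T, e:F. ✗
b: successors {c, e}; (q → p → q) ∧ ¬q there: c:F, e:F. ✗
c: successors {c}; (q → p → q) ∧ ¬q there: c:F. ✗
d: no successors, so □((q → p → q) ∧ ¬q) holds vacuously. ✓
e: successors {c}; (q → p → q) ∧ ¬q there: c:F. ✗
f: no successors, so □((q → p → q) ∧ ¬q) holds vacuously. ✓
g: successors {b}; (q → p → q) ∧ ¬q there: b:T. ✓
Satisfying worlds: {d, f, g}.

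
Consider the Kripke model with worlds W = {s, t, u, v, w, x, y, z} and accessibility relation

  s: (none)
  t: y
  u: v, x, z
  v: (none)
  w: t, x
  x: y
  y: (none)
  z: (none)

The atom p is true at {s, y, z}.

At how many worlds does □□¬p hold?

s: no successors, so □□¬p holds vacuously. ✓
t: successors {y}; □¬p there: y:T. ✓
u: successors {v, x, z}; □¬p there: v:T, x:F, z:T. ✗
v: no successors, so □□¬p holds vacuously. ✓
w: successors {t, x}; □¬p there: t:F, x:F. ✗
x: successors {y}; □¬p there: y:T. ✓
y: no successors, so □□¬p holds vacuously. ✓
z: no successors, so □□¬p holds vacuously. ✓
Satisfying worlds: {s, t, v, x, y, z}.

6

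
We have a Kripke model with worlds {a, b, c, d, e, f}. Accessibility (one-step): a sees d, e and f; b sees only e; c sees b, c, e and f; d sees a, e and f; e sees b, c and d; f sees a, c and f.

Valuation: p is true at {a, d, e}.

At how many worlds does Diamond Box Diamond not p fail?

1

a: successors {d, e, f}; Box Diamond not p there: d:T, e:F, f:T. ✓
b: successors {e}; Box Diamond not p there: e:F. ✗
c: successors {b, c, e, f}; Box Diamond not p there: b:T, c:F, e:F, f:T. ✓
d: successors {a, e, f}; Box Diamond not p there: a:T, e:F, f:T. ✓
e: successors {b, c, d}; Box Diamond not p there: b:T, c:F, d:T. ✓
f: successors {a, c, f}; Box Diamond not p there: a:T, c:F, f:T. ✓
Satisfying worlds: {a, c, d, e, f}.
So Diamond Box Diamond not p fails at the other 1 world.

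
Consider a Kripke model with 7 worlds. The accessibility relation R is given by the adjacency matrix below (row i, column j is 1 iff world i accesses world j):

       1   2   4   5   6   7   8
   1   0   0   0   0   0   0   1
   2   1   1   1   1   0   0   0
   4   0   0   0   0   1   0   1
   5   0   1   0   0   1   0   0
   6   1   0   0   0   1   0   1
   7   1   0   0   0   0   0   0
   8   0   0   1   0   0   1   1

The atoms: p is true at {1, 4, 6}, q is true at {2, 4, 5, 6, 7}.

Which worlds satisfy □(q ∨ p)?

{2, 5, 7}

1: successors {8}; q ∨ p there: 8:F. ✗
2: successors {1, 2, 4, 5}; q ∨ p there: 1:T, 2:T, 4:T, 5:T. ✓
4: successors {6, 8}; q ∨ p there: 6:T, 8:F. ✗
5: successors {2, 6}; q ∨ p there: 2:T, 6:T. ✓
6: successors {1, 6, 8}; q ∨ p there: 1:T, 6:T, 8:F. ✗
7: successors {1}; q ∨ p there: 1:T. ✓
8: successors {4, 7, 8}; q ∨ p there: 4:T, 7:T, 8:F. ✗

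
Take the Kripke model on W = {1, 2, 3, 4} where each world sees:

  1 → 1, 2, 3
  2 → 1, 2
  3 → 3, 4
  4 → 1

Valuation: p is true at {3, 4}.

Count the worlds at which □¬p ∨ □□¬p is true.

2

1: □¬p is F, □□¬p is F. ✗
2: □¬p is T, □□¬p is F. ✓
3: □¬p is F, □□¬p is F. ✗
4: □¬p is T, □□¬p is F. ✓
Satisfying worlds: {2, 4}.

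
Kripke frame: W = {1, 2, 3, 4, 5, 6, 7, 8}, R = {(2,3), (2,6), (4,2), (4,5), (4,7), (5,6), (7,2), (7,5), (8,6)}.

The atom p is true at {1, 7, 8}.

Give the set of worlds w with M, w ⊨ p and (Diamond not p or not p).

1: p is T, Diamond not p or not p is F. ✗
2: p is F, Diamond not p or not p is T. ✗
3: p is F, Diamond not p or not p is T. ✗
4: p is F, Diamond not p or not p is T. ✗
5: p is F, Diamond not p or not p is T. ✗
6: p is F, Diamond not p or not p is T. ✗
7: p is T, Diamond not p or not p is T. ✓
8: p is T, Diamond not p or not p is T. ✓

{7, 8}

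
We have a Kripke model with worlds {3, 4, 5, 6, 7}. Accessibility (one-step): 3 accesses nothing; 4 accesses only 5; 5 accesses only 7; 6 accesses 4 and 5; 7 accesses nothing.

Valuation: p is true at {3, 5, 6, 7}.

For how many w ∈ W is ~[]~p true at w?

3: []~p is T. ✗
4: []~p is F. ✓
5: []~p is F. ✓
6: []~p is F. ✓
7: []~p is T. ✗
Satisfying worlds: {4, 5, 6}.

3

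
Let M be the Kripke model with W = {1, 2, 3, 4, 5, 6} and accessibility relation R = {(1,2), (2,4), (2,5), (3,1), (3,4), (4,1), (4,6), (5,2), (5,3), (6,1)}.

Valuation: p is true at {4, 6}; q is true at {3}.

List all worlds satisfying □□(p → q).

{4, 6}

1: successors {2}; □(p → q) there: 2:F. ✗
2: successors {4, 5}; □(p → q) there: 4:F, 5:T. ✗
3: successors {1, 4}; □(p → q) there: 1:T, 4:F. ✗
4: successors {1, 6}; □(p → q) there: 1:T, 6:T. ✓
5: successors {2, 3}; □(p → q) there: 2:F, 3:F. ✗
6: successors {1}; □(p → q) there: 1:T. ✓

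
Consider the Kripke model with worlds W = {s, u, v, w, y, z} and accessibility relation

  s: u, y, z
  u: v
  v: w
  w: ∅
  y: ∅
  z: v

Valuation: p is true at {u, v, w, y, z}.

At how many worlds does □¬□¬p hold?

s: successors {u, y, z}; ¬□¬p there: u:T, y:F, z:T. ✗
u: successors {v}; ¬□¬p there: v:T. ✓
v: successors {w}; ¬□¬p there: w:F. ✗
w: no successors, so □¬□¬p holds vacuously. ✓
y: no successors, so □¬□¬p holds vacuously. ✓
z: successors {v}; ¬□¬p there: v:T. ✓
Satisfying worlds: {u, w, y, z}.

4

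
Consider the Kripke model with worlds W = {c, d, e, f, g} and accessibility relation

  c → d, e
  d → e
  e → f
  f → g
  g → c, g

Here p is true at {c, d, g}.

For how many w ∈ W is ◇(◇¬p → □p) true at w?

3

c: successors {d, e}; ◇¬p → □p there: d:F, e:F. ✗
d: successors {e}; ◇¬p → □p there: e:F. ✗
e: successors {f}; ◇¬p → □p there: f:T. ✓
f: successors {g}; ◇¬p → □p there: g:T. ✓
g: successors {c, g}; ◇¬p → □p there: c:F, g:T. ✓
Satisfying worlds: {e, f, g}.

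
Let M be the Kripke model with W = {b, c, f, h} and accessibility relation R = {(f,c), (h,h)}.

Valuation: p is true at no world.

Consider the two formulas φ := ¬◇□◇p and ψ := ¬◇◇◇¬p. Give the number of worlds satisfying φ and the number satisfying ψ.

3 and 3

For ¬◇□◇p:
b: ◇□◇p is F. ✓
c: ◇□◇p is F. ✓
f: ◇□◇p is T. ✗
h: ◇□◇p is F. ✓
— 3 worlds.
For ¬◇◇◇¬p:
b: ◇◇◇¬p is F. ✓
c: ◇◇◇¬p is F. ✓
f: ◇◇◇¬p is F. ✓
h: ◇◇◇¬p is T. ✗
— 3 worlds.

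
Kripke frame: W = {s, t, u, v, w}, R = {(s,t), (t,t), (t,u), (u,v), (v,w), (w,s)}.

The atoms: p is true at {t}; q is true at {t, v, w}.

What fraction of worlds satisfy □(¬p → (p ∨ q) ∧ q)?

3/5

s: successors {t}; ¬p → (p ∨ q) ∧ q there: t:T. ✓
t: successors {t, u}; ¬p → (p ∨ q) ∧ q there: t:T, u:F. ✗
u: successors {v}; ¬p → (p ∨ q) ∧ q there: v:T. ✓
v: successors {w}; ¬p → (p ∨ q) ∧ q there: w:T. ✓
w: successors {s}; ¬p → (p ∨ q) ∧ q there: s:F. ✗
That's 3 of 5 worlds, so 3/5.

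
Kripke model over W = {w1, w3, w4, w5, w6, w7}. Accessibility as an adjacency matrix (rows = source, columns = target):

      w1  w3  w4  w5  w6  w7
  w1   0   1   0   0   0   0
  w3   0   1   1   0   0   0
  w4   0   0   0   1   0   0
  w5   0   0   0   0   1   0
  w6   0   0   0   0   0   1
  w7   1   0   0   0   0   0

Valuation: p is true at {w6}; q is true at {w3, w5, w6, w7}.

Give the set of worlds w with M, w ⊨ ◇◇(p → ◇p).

{w1, w3, w5, w6, w7}

w1: successors {w3}; ◇(p → ◇p) there: w3:T. ✓
w3: successors {w3, w4}; ◇(p → ◇p) there: w3:T, w4:T. ✓
w4: successors {w5}; ◇(p → ◇p) there: w5:F. ✗
w5: successors {w6}; ◇(p → ◇p) there: w6:T. ✓
w6: successors {w7}; ◇(p → ◇p) there: w7:T. ✓
w7: successors {w1}; ◇(p → ◇p) there: w1:T. ✓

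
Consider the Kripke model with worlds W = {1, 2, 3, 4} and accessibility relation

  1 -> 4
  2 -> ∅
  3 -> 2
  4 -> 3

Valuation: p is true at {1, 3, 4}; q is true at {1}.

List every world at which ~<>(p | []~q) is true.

{2}

1: <>(p | []~q) is T. ✗
2: <>(p | []~q) is F. ✓
3: <>(p | []~q) is T. ✗
4: <>(p | []~q) is T. ✗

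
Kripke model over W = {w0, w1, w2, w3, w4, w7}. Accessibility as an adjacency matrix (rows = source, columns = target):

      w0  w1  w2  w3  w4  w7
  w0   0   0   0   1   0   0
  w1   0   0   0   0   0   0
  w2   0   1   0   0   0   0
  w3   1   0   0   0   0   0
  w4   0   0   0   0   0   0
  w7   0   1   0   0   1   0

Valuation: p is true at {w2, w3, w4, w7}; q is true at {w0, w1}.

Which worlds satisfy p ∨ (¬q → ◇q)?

{w0, w1, w2, w3, w4, w7}

w0: p is F, ¬q → ◇q is T. ✓
w1: p is F, ¬q → ◇q is T. ✓
w2: p is T, ¬q → ◇q is T. ✓
w3: p is T, ¬q → ◇q is T. ✓
w4: p is T, ¬q → ◇q is F. ✓
w7: p is T, ¬q → ◇q is T. ✓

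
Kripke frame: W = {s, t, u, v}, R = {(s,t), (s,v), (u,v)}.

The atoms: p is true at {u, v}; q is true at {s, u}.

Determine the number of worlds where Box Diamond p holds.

2

s: successors {t, v}; Diamond p there: t:F, v:F. ✗
t: no successors, so Box Diamond p holds vacuously. ✓
u: successors {v}; Diamond p there: v:F. ✗
v: no successors, so Box Diamond p holds vacuously. ✓
Satisfying worlds: {t, v}.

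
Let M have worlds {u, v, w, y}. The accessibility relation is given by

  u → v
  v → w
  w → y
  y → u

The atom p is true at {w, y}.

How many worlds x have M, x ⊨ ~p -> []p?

3

u: ~p is T, []p is F. ✗
v: ~p is T, []p is T. ✓
w: ~p is F, []p is T. ✓
y: ~p is F, []p is F. ✓
Satisfying worlds: {v, w, y}.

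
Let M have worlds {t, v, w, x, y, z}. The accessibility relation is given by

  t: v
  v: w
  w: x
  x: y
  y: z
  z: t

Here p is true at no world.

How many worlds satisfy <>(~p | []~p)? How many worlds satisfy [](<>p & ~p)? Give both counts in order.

6 and 0

For <>(~p | []~p):
t: successors {v}; ~p | []~p there: v:T. ✓
v: successors {w}; ~p | []~p there: w:T. ✓
w: successors {x}; ~p | []~p there: x:T. ✓
x: successors {y}; ~p | []~p there: y:T. ✓
y: successors {z}; ~p | []~p there: z:T. ✓
z: successors {t}; ~p | []~p there: t:T. ✓
— 6 worlds.
For [](<>p & ~p):
t: successors {v}; <>p & ~p there: v:F. ✗
v: successors {w}; <>p & ~p there: w:F. ✗
w: successors {x}; <>p & ~p there: x:F. ✗
x: successors {y}; <>p & ~p there: y:F. ✗
y: successors {z}; <>p & ~p there: z:F. ✗
z: successors {t}; <>p & ~p there: t:F. ✗
— 0 worlds.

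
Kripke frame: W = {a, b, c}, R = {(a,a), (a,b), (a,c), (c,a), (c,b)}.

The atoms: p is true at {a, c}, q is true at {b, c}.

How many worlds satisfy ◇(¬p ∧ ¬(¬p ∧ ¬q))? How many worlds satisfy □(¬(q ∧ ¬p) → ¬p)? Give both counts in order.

For ◇(¬p ∧ ¬(¬p ∧ ¬q)):
a: successors {a, b, c}; ¬p ∧ ¬(¬p ∧ ¬q) there: a:F, b:T, c:F. ✓
b: no successors, so ◇(¬p ∧ ¬(¬p ∧ ¬q)) fails. ✗
c: successors {a, b}; ¬p ∧ ¬(¬p ∧ ¬q) there: a:F, b:T. ✓
— 2 worlds.
For □(¬(q ∧ ¬p) → ¬p):
a: successors {a, b, c}; ¬(q ∧ ¬p) → ¬p there: a:F, b:T, c:F. ✗
b: no successors, so □(¬(q ∧ ¬p) → ¬p) holds vacuously. ✓
c: successors {a, b}; ¬(q ∧ ¬p) → ¬p there: a:F, b:T. ✗
— 1 world.

2 and 1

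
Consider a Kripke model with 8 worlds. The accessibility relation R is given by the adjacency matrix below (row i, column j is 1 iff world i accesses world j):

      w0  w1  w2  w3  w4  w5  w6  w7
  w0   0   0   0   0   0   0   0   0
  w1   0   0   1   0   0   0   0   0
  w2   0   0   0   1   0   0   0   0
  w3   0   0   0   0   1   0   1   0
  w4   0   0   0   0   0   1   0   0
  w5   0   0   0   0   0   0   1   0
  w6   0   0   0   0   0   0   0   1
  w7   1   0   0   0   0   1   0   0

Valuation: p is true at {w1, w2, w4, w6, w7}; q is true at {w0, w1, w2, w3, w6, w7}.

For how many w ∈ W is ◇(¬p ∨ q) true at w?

w0: no successors, so ◇(¬p ∨ q) fails. ✗
w1: successors {w2}; ¬p ∨ q there: w2:T. ✓
w2: successors {w3}; ¬p ∨ q there: w3:T. ✓
w3: successors {w4, w6}; ¬p ∨ q there: w4:F, w6:T. ✓
w4: successors {w5}; ¬p ∨ q there: w5:T. ✓
w5: successors {w6}; ¬p ∨ q there: w6:T. ✓
w6: successors {w7}; ¬p ∨ q there: w7:T. ✓
w7: successors {w0, w5}; ¬p ∨ q there: w0:T, w5:T. ✓
Satisfying worlds: {w1, w2, w3, w4, w5, w6, w7}.

7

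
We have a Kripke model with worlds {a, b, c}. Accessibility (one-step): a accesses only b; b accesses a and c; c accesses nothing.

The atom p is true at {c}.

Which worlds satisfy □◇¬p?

a: successors {b}; ◇¬p there: b:T. ✓
b: successors {a, c}; ◇¬p there: a:T, c:F. ✗
c: no successors, so □◇¬p holds vacuously. ✓

{a, c}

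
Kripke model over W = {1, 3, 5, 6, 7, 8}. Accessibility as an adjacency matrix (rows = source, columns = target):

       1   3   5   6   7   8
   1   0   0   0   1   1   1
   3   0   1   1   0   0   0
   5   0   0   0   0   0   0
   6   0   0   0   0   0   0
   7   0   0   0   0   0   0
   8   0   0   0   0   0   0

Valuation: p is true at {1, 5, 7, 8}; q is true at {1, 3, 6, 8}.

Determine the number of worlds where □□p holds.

5

1: successors {6, 7, 8}; □p there: 6:T, 7:T, 8:T. ✓
3: successors {3, 5}; □p there: 3:F, 5:T. ✗
5: no successors, so □□p holds vacuously. ✓
6: no successors, so □□p holds vacuously. ✓
7: no successors, so □□p holds vacuously. ✓
8: no successors, so □□p holds vacuously. ✓
Satisfying worlds: {1, 5, 6, 7, 8}.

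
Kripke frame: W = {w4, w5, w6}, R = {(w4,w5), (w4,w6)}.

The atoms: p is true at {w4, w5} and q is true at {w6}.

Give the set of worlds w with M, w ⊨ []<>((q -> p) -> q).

w4: successors {w5, w6}; <>((q -> p) -> q) there: w5:F, w6:F. ✗
w5: no successors, so []<>((q -> p) -> q) holds vacuously. ✓
w6: no successors, so []<>((q -> p) -> q) holds vacuously. ✓

{w5, w6}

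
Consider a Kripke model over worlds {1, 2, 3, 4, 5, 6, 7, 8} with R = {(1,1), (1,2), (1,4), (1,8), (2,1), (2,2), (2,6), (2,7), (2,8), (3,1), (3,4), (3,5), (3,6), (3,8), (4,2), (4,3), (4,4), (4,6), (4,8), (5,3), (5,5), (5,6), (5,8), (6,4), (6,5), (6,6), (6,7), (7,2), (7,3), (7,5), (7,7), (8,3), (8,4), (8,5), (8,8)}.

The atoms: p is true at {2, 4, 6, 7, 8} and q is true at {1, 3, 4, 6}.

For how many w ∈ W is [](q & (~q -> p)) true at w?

1: successors {1, 2, 4, 8}; q & (~q -> p) there: 1:T, 2:F, 4:T, 8:F. ✗
2: successors {1, 2, 6, 7, 8}; q & (~q -> p) there: 1:T, 2:F, 6:T, 7:F, 8:F. ✗
3: successors {1, 4, 5, 6, 8}; q & (~q -> p) there: 1:T, 4:T, 5:F, 6:T, 8:F. ✗
4: successors {2, 3, 4, 6, 8}; q & (~q -> p) there: 2:F, 3:T, 4:T, 6:T, 8:F. ✗
5: successors {3, 5, 6, 8}; q & (~q -> p) there: 3:T, 5:F, 6:T, 8:F. ✗
6: successors {4, 5, 6, 7}; q & (~q -> p) there: 4:T, 5:F, 6:T, 7:F. ✗
7: successors {2, 3, 5, 7}; q & (~q -> p) there: 2:F, 3:T, 5:F, 7:F. ✗
8: successors {3, 4, 5, 8}; q & (~q -> p) there: 3:T, 4:T, 5:F, 8:F. ✗
Satisfying worlds: ∅.

0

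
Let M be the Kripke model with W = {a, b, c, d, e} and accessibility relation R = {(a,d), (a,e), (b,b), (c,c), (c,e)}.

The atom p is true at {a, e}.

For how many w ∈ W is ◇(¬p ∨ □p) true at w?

a: successors {d, e}; ¬p ∨ □p there: d:T, e:T. ✓
b: successors {b}; ¬p ∨ □p there: b:T. ✓
c: successors {c, e}; ¬p ∨ □p there: c:T, e:T. ✓
d: no successors, so ◇(¬p ∨ □p) fails. ✗
e: no successors, so ◇(¬p ∨ □p) fails. ✗
Satisfying worlds: {a, b, c}.

3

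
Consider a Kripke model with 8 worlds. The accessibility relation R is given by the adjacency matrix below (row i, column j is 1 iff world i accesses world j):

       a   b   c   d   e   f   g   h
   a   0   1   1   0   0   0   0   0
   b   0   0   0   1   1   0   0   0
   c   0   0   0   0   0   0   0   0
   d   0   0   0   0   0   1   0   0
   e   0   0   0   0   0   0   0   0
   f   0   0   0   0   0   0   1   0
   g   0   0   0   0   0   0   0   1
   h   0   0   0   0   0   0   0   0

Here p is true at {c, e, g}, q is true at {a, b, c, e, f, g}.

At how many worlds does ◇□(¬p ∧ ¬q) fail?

4

a: successors {b, c}; □(¬p ∧ ¬q) there: b:F, c:T. ✓
b: successors {d, e}; □(¬p ∧ ¬q) there: d:F, e:T. ✓
c: no successors, so ◇□(¬p ∧ ¬q) fails. ✗
d: successors {f}; □(¬p ∧ ¬q) there: f:F. ✗
e: no successors, so ◇□(¬p ∧ ¬q) fails. ✗
f: successors {g}; □(¬p ∧ ¬q) there: g:T. ✓
g: successors {h}; □(¬p ∧ ¬q) there: h:T. ✓
h: no successors, so ◇□(¬p ∧ ¬q) fails. ✗
Satisfying worlds: {a, b, f, g}.
So ◇□(¬p ∧ ¬q) fails at the other 4 worlds.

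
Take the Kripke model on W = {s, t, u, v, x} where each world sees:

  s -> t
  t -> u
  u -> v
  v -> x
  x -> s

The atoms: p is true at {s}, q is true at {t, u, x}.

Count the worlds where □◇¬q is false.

3

s: successors {t}; ◇¬q there: t:F. ✗
t: successors {u}; ◇¬q there: u:T. ✓
u: successors {v}; ◇¬q there: v:F. ✗
v: successors {x}; ◇¬q there: x:T. ✓
x: successors {s}; ◇¬q there: s:F. ✗
Satisfying worlds: {t, v}.
So □◇¬q fails at the other 3 worlds.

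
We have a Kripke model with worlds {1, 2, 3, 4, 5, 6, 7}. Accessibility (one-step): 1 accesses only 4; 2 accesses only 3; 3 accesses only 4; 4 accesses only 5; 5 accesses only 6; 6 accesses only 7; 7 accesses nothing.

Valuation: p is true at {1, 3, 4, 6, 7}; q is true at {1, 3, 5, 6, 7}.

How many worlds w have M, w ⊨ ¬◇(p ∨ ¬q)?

1: ◇(p ∨ ¬q) is T. ✗
2: ◇(p ∨ ¬q) is T. ✗
3: ◇(p ∨ ¬q) is T. ✗
4: ◇(p ∨ ¬q) is F. ✓
5: ◇(p ∨ ¬q) is T. ✗
6: ◇(p ∨ ¬q) is T. ✗
7: ◇(p ∨ ¬q) is F. ✓
Satisfying worlds: {4, 7}.

2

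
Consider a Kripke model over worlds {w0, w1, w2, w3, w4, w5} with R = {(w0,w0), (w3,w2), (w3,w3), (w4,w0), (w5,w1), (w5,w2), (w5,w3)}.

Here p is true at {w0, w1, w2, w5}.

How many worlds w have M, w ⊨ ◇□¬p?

2

w0: successors {w0}; □¬p there: w0:F. ✗
w1: no successors, so ◇□¬p fails. ✗
w2: no successors, so ◇□¬p fails. ✗
w3: successors {w2, w3}; □¬p there: w2:T, w3:F. ✓
w4: successors {w0}; □¬p there: w0:F. ✗
w5: successors {w1, w2, w3}; □¬p there: w1:T, w2:T, w3:F. ✓
Satisfying worlds: {w3, w5}.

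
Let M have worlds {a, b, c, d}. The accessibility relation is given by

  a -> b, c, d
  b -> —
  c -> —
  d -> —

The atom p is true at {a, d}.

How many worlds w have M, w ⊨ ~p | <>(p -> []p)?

3

a: ~p is F, <>(p -> []p) is T. ✓
b: ~p is T, <>(p -> []p) is F. ✓
c: ~p is T, <>(p -> []p) is F. ✓
d: ~p is F, <>(p -> []p) is F. ✗
Satisfying worlds: {a, b, c}.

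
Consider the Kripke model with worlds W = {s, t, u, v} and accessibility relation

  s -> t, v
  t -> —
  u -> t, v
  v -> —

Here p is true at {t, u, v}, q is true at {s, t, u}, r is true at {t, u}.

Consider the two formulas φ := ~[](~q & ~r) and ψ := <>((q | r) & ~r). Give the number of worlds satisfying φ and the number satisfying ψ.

For ~[](~q & ~r):
s: [](~q & ~r) is F. ✓
t: [](~q & ~r) is T. ✗
u: [](~q & ~r) is F. ✓
v: [](~q & ~r) is T. ✗
— 2 worlds.
For <>((q | r) & ~r):
s: successors {t, v}; (q | r) & ~r there: t:F, v:F. ✗
t: no successors, so <>((q | r) & ~r) fails. ✗
u: successors {t, v}; (q | r) & ~r there: t:F, v:F. ✗
v: no successors, so <>((q | r) & ~r) fails. ✗
— 0 worlds.

2 and 0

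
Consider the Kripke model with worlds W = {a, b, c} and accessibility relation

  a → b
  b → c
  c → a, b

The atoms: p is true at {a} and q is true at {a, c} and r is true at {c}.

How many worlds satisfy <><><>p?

a: successors {b}; <><>p there: b:T. ✓
b: successors {c}; <><>p there: c:F. ✗
c: successors {a, b}; <><>p there: a:F, b:T. ✓
Satisfying worlds: {a, c}.

2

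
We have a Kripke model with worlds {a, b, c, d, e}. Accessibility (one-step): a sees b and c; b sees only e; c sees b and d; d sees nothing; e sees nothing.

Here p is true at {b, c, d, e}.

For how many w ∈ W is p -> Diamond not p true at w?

a: p is F, Diamond not p is F. ✓
b: p is T, Diamond not p is F. ✗
c: p is T, Diamond not p is F. ✗
d: p is T, Diamond not p is F. ✗
e: p is T, Diamond not p is F. ✗
Satisfying worlds: {a}.

1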